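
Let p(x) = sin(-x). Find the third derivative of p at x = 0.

The coefficient of x^3 in the expansion is 1/6, so p′′′(0) = 3! * (1/6) = 1.

1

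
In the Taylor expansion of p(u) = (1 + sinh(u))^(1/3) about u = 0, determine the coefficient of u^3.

19/162

Let u equal the inner series; expand the outer function in u and truncate.
So c_3 = p′′′(0)/3! = 19/162.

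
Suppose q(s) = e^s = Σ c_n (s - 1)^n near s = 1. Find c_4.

q(1) = e
q′(1) = e
q′′(1) = e
q′′′(1) = e
q^(4)(1) = e

e/24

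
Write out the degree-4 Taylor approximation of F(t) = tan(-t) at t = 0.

-t^3/3 - t

[t^0] = 0;  [t^1] = -1;  [t^2] = 0;  [t^3] = -1/3;  [t^4] = 0.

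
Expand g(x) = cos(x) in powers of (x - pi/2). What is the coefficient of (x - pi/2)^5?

Apply the Taylor formula c_k = f^(k)(a)/k!.
So c_5 = g^(5)(pi/2)/5! = -1/120.

-1/120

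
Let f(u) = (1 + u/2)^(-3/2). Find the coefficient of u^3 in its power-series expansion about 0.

-35/128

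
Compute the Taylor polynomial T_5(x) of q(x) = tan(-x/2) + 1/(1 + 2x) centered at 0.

Expand each term separately and add.
q(0) = 1
q′(0) = -5/2
q′′(0) = 8
q′′′(0) = -193/4
q^(4)(0) = 384
q^(5)(0) = -7681/2
Dividing each by k! gives the coefficients c_0, ..., c_5.

-7681*x^5/240 + 16*x^4 - 193*x^3/24 + 4*x^2 - 5*x/2 + 1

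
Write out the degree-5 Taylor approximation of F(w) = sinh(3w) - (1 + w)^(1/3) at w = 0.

58169*w^5/29160 + 10*w^4/243 + 719*w^3/162 + w^2/9 + 8*w/3 - 1

Add the two expansions coefficient-wise.
[w^0] = -1;  [w^1] = 8/3;  [w^2] = 1/9;  [w^3] = 719/162;  [w^4] = 10/243;  [w^5] = 58169/29160.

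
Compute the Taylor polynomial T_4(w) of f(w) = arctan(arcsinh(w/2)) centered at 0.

-w^3/16 + w/2

Let u equal the inner series; expand the outer function in u and truncate.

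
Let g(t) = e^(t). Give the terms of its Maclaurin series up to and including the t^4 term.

Compute the successive derivatives at the expansion point and divide by k!.

t^4/24 + t^3/6 + t^2/2 + t + 1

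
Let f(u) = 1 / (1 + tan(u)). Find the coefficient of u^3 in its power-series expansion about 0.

-4/3

Write 1/(1+u) = 1 - u + u^2 - u^3 + ... and substitute the series for u.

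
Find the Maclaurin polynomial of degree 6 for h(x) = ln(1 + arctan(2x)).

Plug the Maclaurin series of the inner function into that of the outer and collect terms.
h(0) = 0
h′(0) = 2
h′′(0) = -4
h′′′(0) = 0
h^(4)(0) = 32
h^(5)(0) = 256
h^(6)(0) = -4096
Then c_k = h^(k)(0)/k! gives each Taylor coefficient.

-256*x^6/45 + 32*x^5/15 + 4*x^4/3 - 2*x^2 + 2*x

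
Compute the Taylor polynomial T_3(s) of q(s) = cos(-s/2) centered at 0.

Compute the successive derivatives at the expansion point and divide by k!.
[s^0] = 1;  [s^1] = 0;  [s^2] = -1/8;  [s^3] = 0.

1 - s^2/8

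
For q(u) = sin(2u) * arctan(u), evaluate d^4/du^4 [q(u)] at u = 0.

-48

Expand each factor separately, then convolve coefficients.
From the series, [u^4] q = -2; multiply by 4! = 24 to get -48.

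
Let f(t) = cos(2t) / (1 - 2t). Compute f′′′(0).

24

Expand each factor separately, then convolve coefficients.
The coefficient of t^3 in the expansion is 4, so f′′′(0) = 3! * (4) = 24.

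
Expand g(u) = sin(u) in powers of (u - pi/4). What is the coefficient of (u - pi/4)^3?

-sqrt(2)/12

g(pi/4) = sqrt(2)/2
g′(pi/4) = sqrt(2)/2
g′′(pi/4) = -sqrt(2)/2
g′′′(pi/4) = -sqrt(2)/2
So c_3 = g′′′(pi/4)/3! = -sqrt(2)/12.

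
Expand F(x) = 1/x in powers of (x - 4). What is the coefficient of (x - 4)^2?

Use the known series and substitute for the argument.
F(4) = 1/4
F′(4) = -1/16
F′′(4) = 1/32
Then c_k = F^(k)(4)/k! gives each Taylor coefficient.

1/64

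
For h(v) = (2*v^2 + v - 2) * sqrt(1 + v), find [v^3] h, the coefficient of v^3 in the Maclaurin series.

Distribute the polynomial across the series and collect like powers.
h(0) = -2
h′(0) = 0
h′′(0) = 11/2
h′′′(0) = 9/2
Then c_k = h^(k)(0)/k! gives each Taylor coefficient.

3/4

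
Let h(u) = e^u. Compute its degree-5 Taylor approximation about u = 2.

(u - 2)^5*e^(2)/120 + (u - 2)^4*e^(2)/24 + (u - 2)^3*e^(2)/6 + (u - 2)^2*e^(2)/2 + (u - 2)*e^(2) + e^(2)

h(2) = e^(2)
h′(2) = e^(2)
h′′(2) = e^(2)
h′′′(2) = e^(2)
h^(4)(2) = e^(2)
h^(5)(2) = e^(2)
The Taylor polynomial is Σ h^(k)(2)/k! · (u - 2)^k.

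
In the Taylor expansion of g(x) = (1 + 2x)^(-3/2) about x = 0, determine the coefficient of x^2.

15/2

g(0) = 1
g′(0) = -3
g′′(0) = 15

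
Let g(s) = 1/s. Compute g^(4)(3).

From the series, [(s - 3)^4] g = 1/243; multiply by 4! = 24 to get 8/81.

8/81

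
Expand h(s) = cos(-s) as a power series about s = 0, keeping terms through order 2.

1 - s^2/2

h(0) = 1
h′(0) = 0
h′′(0) = -1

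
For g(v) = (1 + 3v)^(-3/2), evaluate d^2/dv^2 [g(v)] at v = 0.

135/4

The coefficient of v^2 in the expansion is 135/8, so g′′(0) = 2! * (135/8) = 135/4.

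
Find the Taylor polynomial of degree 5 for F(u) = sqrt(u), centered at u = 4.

7*(u - 4)^5/131072 - 5*(u - 4)^4/16384 + (u - 4)^3/512 - (u - 4)^2/64 + (u - 4)/4 + 2

Use the known series and substitute for the argument.
[(u - 4)^0] = 2;  [(u - 4)^1] = 1/4;  [(u - 4)^2] = -1/64;  [(u - 4)^3] = 1/512;  [(u - 4)^4] = -5/16384;  [(u - 4)^5] = 7/131072.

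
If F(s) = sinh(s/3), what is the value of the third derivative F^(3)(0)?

The coefficient of s^3 in the expansion is 1/162, so F′′′(0) = 3! * (1/162) = 1/27.

1/27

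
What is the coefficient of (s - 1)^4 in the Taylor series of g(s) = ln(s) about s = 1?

Apply the Taylor formula c_k = f^(k)(a)/k!.
g(1) = 0
g′(1) = 1
g′′(1) = -1
g′′′(1) = 2
g^(4)(1) = -6
So c_4 = g^(4)(1)/4! = -1/4.

-1/4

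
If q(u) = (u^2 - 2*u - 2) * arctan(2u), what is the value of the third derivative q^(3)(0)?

Shift and add copies of the series according to the polynomial's terms.
The coefficient of u^3 in the expansion is 22/3, so q′′′(0) = 3! * (22/3) = 44.

44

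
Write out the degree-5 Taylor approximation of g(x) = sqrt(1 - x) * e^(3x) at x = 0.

-833*x^5/1280 + 43*x^4/128 + 29*x^3/16 + 23*x^2/8 + 5*x/2 + 1

Expand each factor separately, then convolve coefficients.
g(0) = 1
g′(0) = 5/2
g′′(0) = 23/4
g′′′(0) = 87/8
g^(4)(0) = 129/16
g^(5)(0) = -2499/32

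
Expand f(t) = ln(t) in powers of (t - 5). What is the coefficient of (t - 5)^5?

1/15625

[(t - 5)^0] = ln(5);  [(t - 5)^1] = 1/5;  [(t - 5)^2] = -1/50;  [(t - 5)^3] = 1/375;  [(t - 5)^4] = -1/2500;  [(t - 5)^5] = 1/15625.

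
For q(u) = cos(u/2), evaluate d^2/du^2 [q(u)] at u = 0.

From the series, [u^2] q = -1/8; multiply by 2! = 2 to get -1/4.

-1/4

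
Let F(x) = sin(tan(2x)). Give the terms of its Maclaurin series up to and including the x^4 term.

Substitute the inner expansion into the outer series and collect powers.

4*x^3/3 + 2*x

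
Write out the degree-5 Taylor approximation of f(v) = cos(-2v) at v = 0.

2*v^4/3 - 2*v^2 + 1

f(0) = 1
f′(0) = 0
f′′(0) = -4
f′′′(0) = 0
f^(4)(0) = 16
f^(5)(0) = 0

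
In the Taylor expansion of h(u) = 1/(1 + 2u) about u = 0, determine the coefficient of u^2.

Apply the Taylor formula c_k = f^(k)(a)/k!.
h(0) = 1
h′(0) = -2
h′′(0) = 8

4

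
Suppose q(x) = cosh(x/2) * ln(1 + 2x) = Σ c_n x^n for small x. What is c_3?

35/12

Take the Cauchy product of the two expansions.
[x^0] = 0;  [x^1] = 2;  [x^2] = -2;  [x^3] = 35/12.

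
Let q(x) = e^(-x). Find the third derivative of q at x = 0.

-1

Differentiate repeatedly and evaluate at the center.
From the series, [x^3] q = -1/6; multiply by 3! = 6 to get -1.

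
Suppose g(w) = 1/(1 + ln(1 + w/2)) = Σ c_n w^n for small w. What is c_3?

-7/24

Plug the Maclaurin series of the inner function into that of the outer and collect terms.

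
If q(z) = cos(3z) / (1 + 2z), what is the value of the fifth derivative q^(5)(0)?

-330

Take the Cauchy product of the two expansions.
The coefficient of z^5 in the expansion is -11/4, so q^(5)(0) = 5! * (-11/4) = -330.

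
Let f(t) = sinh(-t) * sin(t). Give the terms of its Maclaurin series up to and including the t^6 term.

Expand each factor separately, then convolve coefficients.
f(0) = 0
f′(0) = 0
f′′(0) = -2
f′′′(0) = 0
f^(4)(0) = 0
f^(5)(0) = 0
f^(6)(0) = 8

t^6/90 - t^2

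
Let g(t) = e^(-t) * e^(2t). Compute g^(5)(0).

1

Take the Cauchy product of the two expansions.
The coefficient of t^5 in the expansion is 1/120, so g^(5)(0) = 5! * (1/120) = 1.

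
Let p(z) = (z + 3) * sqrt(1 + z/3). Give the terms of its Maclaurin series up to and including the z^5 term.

Shift and add copies of the series according to the polynomial's terms.
[z^0] = 3;  [z^1] = 3/2;  [z^2] = 1/8;  [z^3] = -1/144;  [z^4] = 1/1152;  [z^5] = -1/6912.

-z^5/6912 + z^4/1152 - z^3/144 + z^2/8 + 3*z/2 + 3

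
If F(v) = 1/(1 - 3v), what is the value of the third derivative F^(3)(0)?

162

The coefficient of v^3 in the expansion is 27, so F′′′(0) = 3! * (27) = 162.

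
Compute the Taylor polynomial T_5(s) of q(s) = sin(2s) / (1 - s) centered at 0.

14*s^5/15 + 2*s^4/3 + 2*s^3/3 + 2*s^2 + 2*s

Multiply the numerator's expansion by the denominator's geometric series.
[s^0] = 0;  [s^1] = 2;  [s^2] = 2;  [s^3] = 2/3;  [s^4] = 2/3;  [s^5] = 14/15.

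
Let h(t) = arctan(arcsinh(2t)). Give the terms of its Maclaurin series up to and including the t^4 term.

Plug the Maclaurin series of the inner function into that of the outer and collect terms.
h(0) = 0
h′(0) = 2
h′′(0) = 0
h′′′(0) = -24
h^(4)(0) = 0
The Taylor polynomial is Σ h^(k)(0)/k! · t^k.

-4*t^3 + 2*t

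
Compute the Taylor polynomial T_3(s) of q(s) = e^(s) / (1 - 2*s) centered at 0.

Expand 1/(denominator) as a geometric series and multiply by the numerator's series.
q(0) = 1
q′(0) = 3
q′′(0) = 13
q′′′(0) = 79
The Taylor polynomial is Σ q^(k)(0)/k! · s^k.

79*s^3/6 + 13*s^2/2 + 3*s + 1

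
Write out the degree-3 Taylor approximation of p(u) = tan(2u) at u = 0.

8*u^3/3 + 2*u

p(0) = 0
p′(0) = 2
p′′(0) = 0
p′′′(0) = 16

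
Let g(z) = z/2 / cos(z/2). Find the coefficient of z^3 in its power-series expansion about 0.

Divide the numerator series by the denominator series (power-series long division).
g(0) = 0
g′(0) = 1/2
g′′(0) = 0
g′′′(0) = 3/8
Then c_k = g^(k)(0)/k! gives each Taylor coefficient.

1/16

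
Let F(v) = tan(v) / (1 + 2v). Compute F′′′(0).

26

Take the Cauchy product of the two expansions.
The coefficient of v^3 in the expansion is 13/3, so F′′′(0) = 3! * (13/3) = 26.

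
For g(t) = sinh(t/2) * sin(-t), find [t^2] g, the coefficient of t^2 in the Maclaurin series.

-1/2

Take the Cauchy product of the two expansions.
[t^0] = 0;  [t^1] = 0;  [t^2] = -1/2.
So c_2 = g′′(0)/2! = -1/2.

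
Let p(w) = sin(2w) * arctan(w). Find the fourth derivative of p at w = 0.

-48

Take the Cauchy product of the two expansions.
The coefficient of w^4 in the expansion is -2, so p^(4)(0) = 4! * (-2) = -48.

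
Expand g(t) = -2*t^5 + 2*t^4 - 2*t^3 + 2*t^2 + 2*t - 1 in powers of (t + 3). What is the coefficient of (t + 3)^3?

Compute the successive derivatives at the expansion point and divide by k!.
[(t + 3)^0] = 713;  [(t + 3)^1] = -1090;  [(t + 3)^2] = 668;  [(t + 3)^3] = -206.
So c_3 = g′′′(-3)/3! = -206.

-206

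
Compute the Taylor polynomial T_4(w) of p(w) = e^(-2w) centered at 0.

2*w^4/3 - 4*w^3/3 + 2*w^2 - 2*w + 1

p(0) = 1
p′(0) = -2
p′′(0) = 4
p′′′(0) = -8
p^(4)(0) = 16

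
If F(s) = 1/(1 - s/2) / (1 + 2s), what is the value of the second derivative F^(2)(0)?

Expand each factor separately, then convolve coefficients.
The coefficient of s^2 in the expansion is 13/4, so F′′(0) = 2! * (13/4) = 13/2.

13/2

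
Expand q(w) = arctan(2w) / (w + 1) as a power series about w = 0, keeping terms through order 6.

Multiply the numerator's expansion by the denominator's geometric series.
q(0) = 0
q′(0) = 2
q′′(0) = -4
q′′′(0) = -4
q^(4)(0) = 16
q^(5)(0) = 688
q^(6)(0) = -4128
Dividing each by k! gives the coefficients c_0, ..., c_6.

-86*w^6/15 + 86*w^5/15 + 2*w^4/3 - 2*w^3/3 - 2*w^2 + 2*w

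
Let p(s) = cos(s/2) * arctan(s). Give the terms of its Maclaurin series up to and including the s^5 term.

469*s^5/1920 - 11*s^3/24 + s

Take the Cauchy product of the two expansions.
p(0) = 0
p′(0) = 1
p′′(0) = 0
p′′′(0) = -11/4
p^(4)(0) = 0
p^(5)(0) = 469/16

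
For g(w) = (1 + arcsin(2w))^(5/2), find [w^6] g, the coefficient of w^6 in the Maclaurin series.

Substitute the inner expansion into the outer series and collect powers.
[w^0] = 1;  [w^1] = 5;  [w^2] = 15/2;  [w^3] = 35/6;  [w^4] = 75/8;  [w^5] = 91/8;  [w^6] = 929/48.
So c_6 = g^(6)(0)/6! = 929/48.

929/48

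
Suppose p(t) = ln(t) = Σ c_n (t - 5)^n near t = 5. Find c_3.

Use the known series and substitute for the argument.
p(5) = ln(5)
p′(5) = 1/5
p′′(5) = -1/25
p′′′(5) = 2/125

1/375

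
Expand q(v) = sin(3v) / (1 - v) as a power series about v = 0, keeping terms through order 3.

-3*v^3/2 + 3*v^2 + 3*v

Take the Cauchy product of the two expansions.
q(0) = 0
q′(0) = 3
q′′(0) = 6
q′′′(0) = -9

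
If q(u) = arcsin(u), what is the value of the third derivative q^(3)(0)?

Compute the successive derivatives at the expansion point and divide by k!.
The coefficient of u^3 in the expansion is 1/6, so q′′′(0) = 3! * (1/6) = 1.

1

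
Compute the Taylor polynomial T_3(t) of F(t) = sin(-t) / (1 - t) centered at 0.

Expand each factor separately, then convolve coefficients.
F(0) = 0
F′(0) = -1
F′′(0) = -2
F′′′(0) = -5
The Taylor polynomial is Σ F^(k)(0)/k! · t^k.

-5*t^3/6 - t^2 - t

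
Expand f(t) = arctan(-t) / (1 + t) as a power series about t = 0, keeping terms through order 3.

-2*t^3/3 + t^2 - t

Write out both Maclaurin series and multiply, keeping only the needed powers.
f(0) = 0
f′(0) = -1
f′′(0) = 2
f′′′(0) = -4
Dividing each by k! gives the coefficients c_0, ..., c_3.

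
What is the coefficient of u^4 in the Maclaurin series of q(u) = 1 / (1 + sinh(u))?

4/3

Expand as Σ (-1)^k u^k with u equal to the inner function's series.
So c_4 = q^(4)(0)/4! = 4/3.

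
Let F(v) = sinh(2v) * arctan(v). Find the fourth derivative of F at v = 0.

Multiply the two series term by term and collect like powers.
The coefficient of v^4 in the expansion is 2/3, so F^(4)(0) = 4! * (2/3) = 16.

16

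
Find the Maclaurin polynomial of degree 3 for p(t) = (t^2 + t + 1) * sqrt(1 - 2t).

Distribute the polynomial across the series and collect like powers.
[t^0] = 1;  [t^1] = 0;  [t^2] = -1/2;  [t^3] = -2.

-2*t^3 - t^2/2 + 1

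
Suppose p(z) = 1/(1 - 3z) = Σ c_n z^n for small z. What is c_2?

Differentiate repeatedly and evaluate at the center.
p(0) = 1
p′(0) = 3
p′′(0) = 18
So c_2 = p′′(0)/2! = 9.

9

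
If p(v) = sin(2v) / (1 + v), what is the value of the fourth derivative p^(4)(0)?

Take the Cauchy product of the two expansions.
The coefficient of v^4 in the expansion is -2/3, so p^(4)(0) = 4! * (-2/3) = -16.

-16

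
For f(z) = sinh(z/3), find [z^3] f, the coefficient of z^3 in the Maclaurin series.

Compute the successive derivatives at the expansion point and divide by k!.
f(0) = 0
f′(0) = 1/3
f′′(0) = 0
f′′′(0) = 1/27

1/162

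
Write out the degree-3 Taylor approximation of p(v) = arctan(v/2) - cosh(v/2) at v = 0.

Expand each term separately and add.
[v^0] = -1;  [v^1] = 1/2;  [v^2] = -1/8;  [v^3] = -1/24.

-v^3/24 - v^2/8 + v/2 - 1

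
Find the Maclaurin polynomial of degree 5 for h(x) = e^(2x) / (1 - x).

Take the Cauchy product of the two expansions.
h(0) = 1
h′(0) = 3
h′′(0) = 10
h′′′(0) = 38
h^(4)(0) = 168
h^(5)(0) = 872

109*x^5/15 + 7*x^4 + 19*x^3/3 + 5*x^2 + 3*x + 1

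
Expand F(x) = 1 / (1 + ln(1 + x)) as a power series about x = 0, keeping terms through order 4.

Use the geometric series for the reciprocal, then substitute.
F(0) = 1
F′(0) = -1
F′′(0) = 3
F′′′(0) = -14
F^(4)(0) = 88

11*x^4/3 - 7*x^3/3 + 3*x^2/2 - x + 1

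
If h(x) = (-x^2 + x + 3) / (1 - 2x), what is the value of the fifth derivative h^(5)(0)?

12480

Shift and add copies of the series according to the polynomial's terms.
The coefficient of x^5 in the expansion is 104, so h^(5)(0) = 5! * (104) = 12480.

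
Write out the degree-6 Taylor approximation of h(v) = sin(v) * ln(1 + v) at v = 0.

11*v^6/72 - v^5/6 + v^4/6 - v^3/2 + v^2

Write out both Maclaurin series and multiply, keeping only the needed powers.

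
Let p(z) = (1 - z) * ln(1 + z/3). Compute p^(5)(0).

38/81

Shift and add copies of the series according to the polynomial's terms.
The coefficient of z^5 in the expansion is 19/4860, so p^(5)(0) = 5! * (19/4860) = 38/81.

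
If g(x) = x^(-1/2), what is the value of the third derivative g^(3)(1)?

-15/8

From the series, [(x - 1)^3] g = -5/16; multiply by 3! = 6 to get -15/8.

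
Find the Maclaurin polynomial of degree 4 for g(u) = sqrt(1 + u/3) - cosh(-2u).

-6917*u^4/10368 + u^3/432 - 145*u^2/72 + u/6

Add the two expansions coefficient-wise.
g(0) = 0
g′(0) = 1/6
g′′(0) = -145/36
g′′′(0) = 1/72
g^(4)(0) = -6917/432
Dividing each by k! gives the coefficients c_0, ..., c_4.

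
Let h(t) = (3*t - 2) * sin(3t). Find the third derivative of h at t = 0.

Shift and add copies of the series according to the polynomial's terms.
The coefficient of t^3 in the expansion is 9, so h′′′(0) = 3! * (9) = 54.

54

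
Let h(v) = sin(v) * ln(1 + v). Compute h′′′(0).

-3

Expand each factor separately, then convolve coefficients.
From the series, [v^3] h = -1/2; multiply by 3! = 6 to get -3.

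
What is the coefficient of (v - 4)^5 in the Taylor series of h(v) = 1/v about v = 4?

h(4) = 1/4
h′(4) = -1/16
h′′(4) = 1/32
h′′′(4) = -3/128
h^(4)(4) = 3/128
h^(5)(4) = -15/512

-1/4096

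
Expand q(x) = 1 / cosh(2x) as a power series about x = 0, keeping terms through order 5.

Divide the numerator series by the denominator series (power-series long division).
q(0) = 1
q′(0) = 0
q′′(0) = -4
q′′′(0) = 0
q^(4)(0) = 80
q^(5)(0) = 0
Dividing each by k! gives the coefficients c_0, ..., c_5.

10*x^4/3 - 2*x^2 + 1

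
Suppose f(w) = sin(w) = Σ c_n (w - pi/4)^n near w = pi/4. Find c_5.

sqrt(2)/240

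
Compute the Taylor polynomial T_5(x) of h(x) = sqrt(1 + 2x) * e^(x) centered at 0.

Expand each factor separately, then convolve coefficients.
h(0) = 1
h′(0) = 2
h′′(0) = 2
h′′′(0) = 4
h^(4)(0) = -4
h^(5)(0) = 56
The Taylor polynomial is Σ h^(k)(0)/k! · x^k.

7*x^5/15 - x^4/6 + 2*x^3/3 + x^2 + 2*x + 1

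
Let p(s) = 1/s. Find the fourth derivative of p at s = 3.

The coefficient of (s - 3)^4 in the expansion is 1/243, so p^(4)(3) = 4! * (1/243) = 8/81.

8/81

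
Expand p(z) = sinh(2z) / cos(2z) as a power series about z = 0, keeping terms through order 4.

Invert the denominator's series and multiply.
p(0) = 0
p′(0) = 2
p′′(0) = 0
p′′′(0) = 32
p^(4)(0) = 0
Dividing each by k! gives the coefficients c_0, ..., c_4.

16*z^3/3 + 2*z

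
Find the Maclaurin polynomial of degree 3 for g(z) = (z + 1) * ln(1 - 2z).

-14*z^3/3 - 4*z^2 - 2*z

Distribute the polynomial across the series and collect like powers.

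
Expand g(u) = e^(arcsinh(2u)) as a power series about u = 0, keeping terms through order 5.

Plug the Maclaurin series of the inner function into that of the outer and collect terms.

-2*u^4 + 2*u^2 + 2*u + 1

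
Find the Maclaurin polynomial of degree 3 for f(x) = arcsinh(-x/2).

f(0) = 0
f′(0) = -1/2
f′′(0) = 0
f′′′(0) = 1/8

x^3/48 - x/2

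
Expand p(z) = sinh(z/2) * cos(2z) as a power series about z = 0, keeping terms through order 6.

Multiply the two series term by term and collect like powers.
p(0) = 0
p′(0) = 1/2
p′′(0) = 0
p′′′(0) = -47/8
p^(4)(0) = 0
p^(5)(0) = 1121/32
p^(6)(0) = 0

1121*z^5/3840 - 47*z^3/48 + z/2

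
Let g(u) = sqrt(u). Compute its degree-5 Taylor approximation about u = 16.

g(16) = 4
g′(16) = 1/8
g′′(16) = -1/256
g′′′(16) = 3/8192
g^(4)(16) = -15/262144
g^(5)(16) = 105/8388608

7*(u - 16)^5/67108864 - 5*(u - 16)^4/2097152 + (u - 16)^3/16384 - (u - 16)^2/512 + (u - 16)/8 + 4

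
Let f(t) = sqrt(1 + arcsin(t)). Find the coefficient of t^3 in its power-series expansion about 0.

7/48

Let u equal the inner series; expand the outer function in u and truncate.
[t^0] = 1;  [t^1] = 1/2;  [t^2] = -1/8;  [t^3] = 7/48.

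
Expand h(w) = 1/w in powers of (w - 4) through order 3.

-(w - 4)^3/256 + (w - 4)^2/64 - (w - 4)/16 + 1/4

Compute the successive derivatives at the expansion point and divide by k!.
h(4) = 1/4
h′(4) = -1/16
h′′(4) = 1/32
h′′′(4) = -3/128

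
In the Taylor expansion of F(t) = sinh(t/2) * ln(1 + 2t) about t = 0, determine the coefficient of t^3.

-1

Take the Cauchy product of the two expansions.
[t^0] = 0;  [t^1] = 0;  [t^2] = 1;  [t^3] = -1.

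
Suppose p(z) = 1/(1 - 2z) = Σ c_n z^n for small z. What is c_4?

16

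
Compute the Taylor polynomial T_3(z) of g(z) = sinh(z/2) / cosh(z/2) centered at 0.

-z^3/24 + z/2

Divide the numerator series by the denominator series (power-series long division).
g(0) = 0
g′(0) = 1/2
g′′(0) = 0
g′′′(0) = -1/4
The Taylor polynomial is Σ g^(k)(0)/k! · z^k.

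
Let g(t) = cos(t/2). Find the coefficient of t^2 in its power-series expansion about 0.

g(0) = 1
g′(0) = 0
g′′(0) = -1/4
So c_2 = g′′(0)/2! = -1/8.

-1/8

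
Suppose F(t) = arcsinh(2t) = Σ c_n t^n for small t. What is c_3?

-4/3

F(0) = 0
F′(0) = 2
F′′(0) = 0
F′′′(0) = -8
Then c_k = F^(k)(0)/k! gives each Taylor coefficient.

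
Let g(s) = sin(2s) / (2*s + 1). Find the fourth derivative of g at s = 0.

-320

Use 1/(1 - r) = Σ r^k on the denominator, then take the Cauchy product.
The coefficient of s^4 in the expansion is -40/3, so g^(4)(0) = 4! * (-40/3) = -320.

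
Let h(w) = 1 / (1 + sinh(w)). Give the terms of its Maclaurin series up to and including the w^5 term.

Expand as Σ (-1)^k u^k with u equal to the inner function's series.
h(0) = 1
h′(0) = -1
h′′(0) = 2
h′′′(0) = -7
h^(4)(0) = 32
h^(5)(0) = -181
The Taylor polynomial is Σ h^(k)(0)/k! · w^k.

-181*w^5/120 + 4*w^4/3 - 7*w^3/6 + w^2 - w + 1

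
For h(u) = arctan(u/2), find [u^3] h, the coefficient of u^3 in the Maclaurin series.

-1/24

Differentiate repeatedly and evaluate at the center.
[u^0] = 0;  [u^1] = 1/2;  [u^2] = 0;  [u^3] = -1/24.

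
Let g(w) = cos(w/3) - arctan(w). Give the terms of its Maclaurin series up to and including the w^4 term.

Combine the two series term by term.
g(0) = 1
g′(0) = -1
g′′(0) = -1/9
g′′′(0) = 2
g^(4)(0) = 1/81
Then c_k = g^(k)(0)/k! gives each Taylor coefficient.

w^4/1944 + w^3/3 - w^2/18 - w + 1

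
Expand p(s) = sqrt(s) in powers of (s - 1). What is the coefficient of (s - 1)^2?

-1/8

Use the known series and substitute for the argument.
[(s - 1)^0] = 1;  [(s - 1)^1] = 1/2;  [(s - 1)^2] = -1/8.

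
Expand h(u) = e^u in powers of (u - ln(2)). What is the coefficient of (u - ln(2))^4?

[(u - ln(2))^0] = 2;  [(u - ln(2))^1] = 2;  [(u - ln(2))^2] = 1;  [(u - ln(2))^3] = 1/3;  [(u - ln(2))^4] = 1/12.
So c_4 = h^(4)(ln(2))/4! = 1/12.

1/12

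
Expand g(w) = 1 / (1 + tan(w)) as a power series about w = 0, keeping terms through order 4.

5*w^4/3 - 4*w^3/3 + w^2 - w + 1

Use the geometric series for the reciprocal, then substitute.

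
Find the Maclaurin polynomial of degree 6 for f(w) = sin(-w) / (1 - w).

-101*w^6/120 - 101*w^5/120 - 5*w^4/6 - 5*w^3/6 - w^2 - w

Multiply the numerator's expansion by the denominator's geometric series.
f(0) = 0
f′(0) = -1
f′′(0) = -2
f′′′(0) = -5
f^(4)(0) = -20
f^(5)(0) = -101
f^(6)(0) = -606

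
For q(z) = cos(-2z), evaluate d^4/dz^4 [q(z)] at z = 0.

The coefficient of z^4 in the expansion is 2/3, so q^(4)(0) = 4! * (2/3) = 16.

16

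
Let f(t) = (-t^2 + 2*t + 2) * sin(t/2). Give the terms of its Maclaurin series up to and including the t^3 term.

-13*t^3/24 + t^2 + t

Shift and add copies of the series according to the polynomial's terms.
f(0) = 0
f′(0) = 1
f′′(0) = 2
f′′′(0) = -13/4
The Taylor polynomial is Σ f^(k)(0)/k! · t^k.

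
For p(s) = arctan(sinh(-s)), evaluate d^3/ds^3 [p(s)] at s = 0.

Compose series: expand the inner function first, then feed it into the outer expansion.
The coefficient of s^3 in the expansion is 1/6, so p′′′(0) = 3! * (1/6) = 1.

1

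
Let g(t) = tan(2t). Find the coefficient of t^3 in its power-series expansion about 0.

8/3

Compute the successive derivatives at the expansion point and divide by k!.
g(0) = 0
g′(0) = 2
g′′(0) = 0
g′′′(0) = 16
Then c_k = g^(k)(0)/k! gives each Taylor coefficient.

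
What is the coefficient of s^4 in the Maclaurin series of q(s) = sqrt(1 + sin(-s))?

1/384

Substitute the inner expansion into the outer series and collect powers.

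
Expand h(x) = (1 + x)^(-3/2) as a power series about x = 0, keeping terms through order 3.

-35*x^3/16 + 15*x^2/8 - 3*x/2 + 1

h(0) = 1
h′(0) = -3/2
h′′(0) = 15/4
h′′′(0) = -105/8
Then c_k = h^(k)(0)/k! gives each Taylor coefficient.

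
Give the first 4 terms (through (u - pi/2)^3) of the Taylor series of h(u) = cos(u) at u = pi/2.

(u - pi/2)^3/6 - (u - pi/2)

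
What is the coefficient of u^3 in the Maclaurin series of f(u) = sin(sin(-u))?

1/3

Compose series: expand the inner function first, then feed it into the outer expansion.
[u^0] = 0;  [u^1] = -1;  [u^2] = 0;  [u^3] = 1/3.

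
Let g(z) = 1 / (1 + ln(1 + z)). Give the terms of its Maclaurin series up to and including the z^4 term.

11*z^4/3 - 7*z^3/3 + 3*z^2/2 - z + 1

Write 1/(1+u) = 1 - u + u^2 - u^3 + ... and substitute the series for u.
[z^0] = 1;  [z^1] = -1;  [z^2] = 3/2;  [z^3] = -7/3;  [z^4] = 11/3.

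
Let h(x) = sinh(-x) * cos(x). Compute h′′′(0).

2

Write out both Maclaurin series and multiply, keeping only the needed powers.
The coefficient of x^3 in the expansion is 1/3, so h′′′(0) = 3! * (1/3) = 2.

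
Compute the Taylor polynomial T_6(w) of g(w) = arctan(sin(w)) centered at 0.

Let u equal the inner series; expand the outer function in u and truncate.
[w^0] = 0;  [w^1] = 1;  [w^2] = 0;  [w^3] = -1/2;  [w^4] = 0;  [w^5] = 3/8;  [w^6] = 0.

3*w^5/8 - w^3/2 + w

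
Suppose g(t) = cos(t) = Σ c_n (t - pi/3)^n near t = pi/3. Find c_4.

g(pi/3) = 1/2
g′(pi/3) = -sqrt(3)/2
g′′(pi/3) = -1/2
g′′′(pi/3) = sqrt(3)/2
g^(4)(pi/3) = 1/2
So c_4 = g^(4)(pi/3)/4! = 1/48.

1/48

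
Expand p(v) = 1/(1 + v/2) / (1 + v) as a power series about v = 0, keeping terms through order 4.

Expand each factor separately, then convolve coefficients.
p(0) = 1
p′(0) = -3/2
p′′(0) = 7/2
p′′′(0) = -45/4
p^(4)(0) = 93/2

31*v^4/16 - 15*v^3/8 + 7*v^2/4 - 3*v/2 + 1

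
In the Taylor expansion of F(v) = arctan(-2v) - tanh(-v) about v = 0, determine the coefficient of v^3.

7/3

Expand each term separately and add.
F(0) = 0
F′(0) = -1
F′′(0) = 0
F′′′(0) = 14
Then c_k = F^(k)(0)/k! gives each Taylor coefficient.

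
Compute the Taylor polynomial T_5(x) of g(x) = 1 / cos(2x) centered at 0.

10*x^4/3 + 2*x^2 + 1

Divide the numerator series by the denominator series (power-series long division).
g(0) = 1
g′(0) = 0
g′′(0) = 4
g′′′(0) = 0
g^(4)(0) = 80
g^(5)(0) = 0
Dividing each by k! gives the coefficients c_0, ..., c_5.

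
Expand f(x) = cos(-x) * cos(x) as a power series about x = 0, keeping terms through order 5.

x^4/3 - x^2 + 1

Multiply the two series term by term and collect like powers.
f(0) = 1
f′(0) = 0
f′′(0) = -2
f′′′(0) = 0
f^(4)(0) = 8
f^(5)(0) = 0
The Taylor polynomial is Σ f^(k)(0)/k! · x^k.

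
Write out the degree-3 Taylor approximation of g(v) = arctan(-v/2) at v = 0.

[v^0] = 0;  [v^1] = -1/2;  [v^2] = 0;  [v^3] = 1/24.

v^3/24 - v/2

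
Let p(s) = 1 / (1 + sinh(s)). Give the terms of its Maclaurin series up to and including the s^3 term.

Expand as Σ (-1)^k u^k with u equal to the inner function's series.
p(0) = 1
p′(0) = -1
p′′(0) = 2
p′′′(0) = -7
The Taylor polynomial is Σ p^(k)(0)/k! · s^k.

-7*s^3/6 + s^2 - s + 1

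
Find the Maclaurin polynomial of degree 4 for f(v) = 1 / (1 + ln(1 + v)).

Use the geometric series for the reciprocal, then substitute.
f(0) = 1
f′(0) = -1
f′′(0) = 3
f′′′(0) = -14
f^(4)(0) = 88

11*v^4/3 - 7*v^3/3 + 3*v^2/2 - v + 1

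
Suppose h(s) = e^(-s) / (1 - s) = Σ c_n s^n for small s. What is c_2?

1/2

Expand each factor separately, then convolve coefficients.
h(0) = 1
h′(0) = 0
h′′(0) = 1
So c_2 = h′′(0)/2! = 1/2.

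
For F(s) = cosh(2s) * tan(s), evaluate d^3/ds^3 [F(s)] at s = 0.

14

Write out both Maclaurin series and multiply, keeping only the needed powers.
The coefficient of s^3 in the expansion is 7/3, so F′′′(0) = 3! * (7/3) = 14.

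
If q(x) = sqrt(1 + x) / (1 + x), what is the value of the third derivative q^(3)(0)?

-15/8

Take the Cauchy product of the two expansions.
The coefficient of x^3 in the expansion is -5/16, so q′′′(0) = 3! * (-5/16) = -15/8.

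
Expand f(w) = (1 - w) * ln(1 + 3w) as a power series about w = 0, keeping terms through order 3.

27*w^3/2 - 15*w^2/2 + 3*w

Multiply each power in the prefactor through the base expansion.
f(0) = 0
f′(0) = 3
f′′(0) = -15
f′′′(0) = 81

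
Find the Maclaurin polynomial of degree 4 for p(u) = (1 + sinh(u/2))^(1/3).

Let u equal the inner series; expand the outer function in u and truncate.
p(0) = 1
p′(0) = 1/6
p′′(0) = -1/18
p′′′(0) = 19/216
p^(4)(0) = -19/162
Dividing each by k! gives the coefficients c_0, ..., c_4.

-19*u^4/3888 + 19*u^3/1296 - u^2/36 + u/6 + 1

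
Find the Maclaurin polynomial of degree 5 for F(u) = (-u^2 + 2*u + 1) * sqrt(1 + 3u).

-351*u^5/256 + 171*u^4/128 - 33*u^3/16 + 7*u^2/8 + 7*u/2 + 1

Multiply each power in the prefactor through the base expansion.
F(0) = 1
F′(0) = 7/2
F′′(0) = 7/4
F′′′(0) = -99/8
F^(4)(0) = 513/16
F^(5)(0) = -5265/32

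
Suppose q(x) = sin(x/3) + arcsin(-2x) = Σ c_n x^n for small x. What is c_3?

Add the two expansions coefficient-wise.

-217/162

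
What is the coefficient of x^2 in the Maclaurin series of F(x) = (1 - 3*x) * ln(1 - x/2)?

11/8

Multiply each power in the prefactor through the base expansion.
F(0) = 0
F′(0) = -1/2
F′′(0) = 11/4
Dividing each by k! gives the coefficients c_0, ..., c_2.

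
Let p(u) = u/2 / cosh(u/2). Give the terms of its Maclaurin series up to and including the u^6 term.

5*u^5/768 - u^3/16 + u/2

Divide the numerator series by the denominator series (power-series long division).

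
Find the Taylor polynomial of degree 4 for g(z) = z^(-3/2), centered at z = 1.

315*(z - 1)^4/128 - 35*(z - 1)^3/16 + 15*(z - 1)^2/8 - 3*(z - 1)/2 + 1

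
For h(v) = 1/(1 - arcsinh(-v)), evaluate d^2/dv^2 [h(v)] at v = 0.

2

Substitute the inner expansion into the outer series and collect powers.
The coefficient of v^2 in the expansion is 1, so h′′(0) = 2! * (1) = 2.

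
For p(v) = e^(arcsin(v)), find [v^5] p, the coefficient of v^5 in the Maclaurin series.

1/6

Substitute the inner expansion into the outer series and collect powers.
p(0) = 1
p′(0) = 1
p′′(0) = 1
p′′′(0) = 2
p^(4)(0) = 5
p^(5)(0) = 20
So c_5 = p^(5)(0)/5! = 1/6.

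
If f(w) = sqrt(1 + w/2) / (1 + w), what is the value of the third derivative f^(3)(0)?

-273/64

Take the Cauchy product of the two expansions.
The coefficient of w^3 in the expansion is -91/128, so f′′′(0) = 3! * (-91/128) = -273/64.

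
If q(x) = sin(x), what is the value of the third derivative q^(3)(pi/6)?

-sqrt(3)/2

The coefficient of (x - pi/6)^3 in the expansion is -sqrt(3)/12, so q′′′(pi/6) = 3! * (-sqrt(3)/12) = -sqrt(3)/2.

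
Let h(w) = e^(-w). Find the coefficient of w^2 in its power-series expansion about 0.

h(0) = 1
h′(0) = -1
h′′(0) = 1
So c_2 = h′′(0)/2! = 1/2.

1/2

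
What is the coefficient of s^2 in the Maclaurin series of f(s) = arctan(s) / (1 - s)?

1

Write out both Maclaurin series and multiply, keeping only the needed powers.
f(0) = 0
f′(0) = 1
f′′(0) = 2
The Taylor polynomial is Σ f^(k)(0)/k! · s^k.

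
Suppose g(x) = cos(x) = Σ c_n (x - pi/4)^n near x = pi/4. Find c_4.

sqrt(2)/48

g(pi/4) = sqrt(2)/2
g′(pi/4) = -sqrt(2)/2
g′′(pi/4) = -sqrt(2)/2
g′′′(pi/4) = sqrt(2)/2
g^(4)(pi/4) = sqrt(2)/2
Dividing each by k! gives the coefficients c_0, ..., c_4.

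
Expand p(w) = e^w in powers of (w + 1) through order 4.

(w + 1)^4*e^(-1)/24 + (w + 1)^3*e^(-1)/6 + (w + 1)^2*e^(-1)/2 + (w + 1)*e^(-1) + e^(-1)

p(-1) = e^(-1)
p′(-1) = e^(-1)
p′′(-1) = e^(-1)
p′′′(-1) = e^(-1)
p^(4)(-1) = e^(-1)
The Taylor polynomial is Σ p^(k)(-1)/k! · (w + 1)^k.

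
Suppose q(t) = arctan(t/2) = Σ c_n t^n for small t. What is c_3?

-1/24

Differentiate repeatedly and evaluate at the center.
q(0) = 0
q′(0) = 1/2
q′′(0) = 0
q′′′(0) = -1/4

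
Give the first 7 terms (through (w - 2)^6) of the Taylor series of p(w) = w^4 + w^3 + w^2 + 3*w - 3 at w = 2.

[(w - 2)^0] = 31;  [(w - 2)^1] = 51;  [(w - 2)^2] = 31;  [(w - 2)^3] = 9;  [(w - 2)^4] = 1;  [(w - 2)^5] = 0;  [(w - 2)^6] = 0.

(w - 2)^4 + 9*(w - 2)^3 + 31*(w - 2)^2 + 51*(w - 2) + 31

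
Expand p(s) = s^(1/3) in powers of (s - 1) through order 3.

5*(s - 1)^3/81 - (s - 1)^2/9 + (s - 1)/3 + 1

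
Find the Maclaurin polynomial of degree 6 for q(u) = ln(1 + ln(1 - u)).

-917*u^6/360 - 19*u^5/10 - 35*u^4/24 - 7*u^3/6 - u^2 - u

Substitute the inner expansion into the outer series and collect powers.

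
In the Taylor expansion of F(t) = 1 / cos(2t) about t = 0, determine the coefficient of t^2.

Write the quotient as an unknown series and match coefficients against numerator = denominator · series.
F(0) = 1
F′(0) = 0
F′′(0) = 4
So c_2 = F′′(0)/2! = 2.

2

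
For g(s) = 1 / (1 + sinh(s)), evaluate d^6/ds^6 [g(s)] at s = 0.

Use the geometric series for the reciprocal, then substitute.
The coefficient of s^6 in the expansion is 77/45, so g^(6)(0) = 6! * (77/45) = 1232.

1232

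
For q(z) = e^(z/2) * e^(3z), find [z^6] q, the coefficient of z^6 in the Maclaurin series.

117649/46080

Expand each factor separately, then convolve coefficients.
q(0) = 1
q′(0) = 7/2
q′′(0) = 49/4
q′′′(0) = 343/8
q^(4)(0) = 2401/16
q^(5)(0) = 16807/32
q^(6)(0) = 117649/64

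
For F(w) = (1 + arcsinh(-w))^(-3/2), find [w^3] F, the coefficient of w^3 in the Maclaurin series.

31/16

Compose series: expand the inner function first, then feed it into the outer expansion.
F(0) = 1
F′(0) = 3/2
F′′(0) = 15/4
F′′′(0) = 93/8
The Taylor polynomial is Σ F^(k)(0)/k! · w^k.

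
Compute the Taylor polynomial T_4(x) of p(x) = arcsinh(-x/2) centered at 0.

Compute the successive derivatives at the expansion point and divide by k!.
p(0) = 0
p′(0) = -1/2
p′′(0) = 0
p′′′(0) = 1/8
p^(4)(0) = 0
Dividing each by k! gives the coefficients c_0, ..., c_4.

x^3/48 - x/2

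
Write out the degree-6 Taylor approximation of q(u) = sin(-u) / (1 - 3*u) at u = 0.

Use 1/(1 - r) = Σ r^k on the denominator, then take the Cauchy product.
q(0) = 0
q′(0) = -1
q′′(0) = -6
q′′′(0) = -53
q^(4)(0) = -636
q^(5)(0) = -9541
q^(6)(0) = -171738
Dividing each by k! gives the coefficients c_0, ..., c_6.

-9541*u^6/40 - 9541*u^5/120 - 53*u^4/2 - 53*u^3/6 - 3*u^2 - u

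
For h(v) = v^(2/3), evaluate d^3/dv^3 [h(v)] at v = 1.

8/27

Use the known series and substitute for the argument.
The coefficient of (v - 1)^3 in the expansion is 4/81, so h′′′(1) = 3! * (4/81) = 8/27.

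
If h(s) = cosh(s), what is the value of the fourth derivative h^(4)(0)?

1

The coefficient of s^4 in the expansion is 1/24, so h^(4)(0) = 4! * (1/24) = 1.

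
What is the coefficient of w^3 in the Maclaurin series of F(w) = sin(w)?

-1/6

Use the known series and substitute for the argument.
So c_3 = F′′′(0)/3! = -1/6.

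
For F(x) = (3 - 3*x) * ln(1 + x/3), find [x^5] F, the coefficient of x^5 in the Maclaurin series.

19/1620

Shift and add copies of the series according to the polynomial's terms.
[x^0] = 0;  [x^1] = 1;  [x^2] = -7/6;  [x^3] = 11/54;  [x^4] = -5/108;  [x^5] = 19/1620.
So c_5 = F^(5)(0)/5! = 19/1620.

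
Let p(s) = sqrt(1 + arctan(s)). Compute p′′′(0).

-5/8

Compose series: expand the inner function first, then feed it into the outer expansion.
The coefficient of s^3 in the expansion is -5/48, so p′′′(0) = 3! * (-5/48) = -5/8.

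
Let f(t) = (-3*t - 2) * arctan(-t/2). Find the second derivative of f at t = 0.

3

Shift and add copies of the series according to the polynomial's terms.
From the series, [t^2] f = 3/2; multiply by 2! = 2 to get 3.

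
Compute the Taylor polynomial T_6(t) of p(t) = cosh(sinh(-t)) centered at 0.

37*t^6/720 + 5*t^4/24 + t^2/2 + 1

Compose series: expand the inner function first, then feed it into the outer expansion.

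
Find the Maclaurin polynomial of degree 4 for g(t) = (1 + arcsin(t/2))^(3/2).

Compose series: expand the inner function first, then feed it into the outer expansion.
g(0) = 1
g′(0) = 3/4
g′′(0) = 3/16
g′′′(0) = 9/64
g^(4)(0) = 57/256

19*t^4/2048 + 3*t^3/128 + 3*t^2/32 + 3*t/4 + 1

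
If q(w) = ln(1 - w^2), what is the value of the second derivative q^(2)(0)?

Compute the successive derivatives at the expansion point and divide by k!.
The coefficient of w^2 in the expansion is -1, so q′′(0) = 2! * (-1) = -2.

-2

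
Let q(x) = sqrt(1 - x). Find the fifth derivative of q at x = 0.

The coefficient of x^5 in the expansion is -7/256, so q^(5)(0) = 5! * (-7/256) = -105/32.

-105/32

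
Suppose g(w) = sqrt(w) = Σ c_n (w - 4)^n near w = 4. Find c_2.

-1/64

g(4) = 2
g′(4) = 1/4
g′′(4) = -1/32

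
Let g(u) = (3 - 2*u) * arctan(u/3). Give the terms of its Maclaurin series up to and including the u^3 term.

Distribute the polynomial across the series and collect like powers.

-u^3/27 - 2*u^2/3 + u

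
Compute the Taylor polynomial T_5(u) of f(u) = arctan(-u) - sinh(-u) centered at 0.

Expand each term separately and add.
[u^0] = 0;  [u^1] = 0;  [u^2] = 0;  [u^3] = 1/2;  [u^4] = 0;  [u^5] = -23/120.

-23*u^5/120 + u^3/2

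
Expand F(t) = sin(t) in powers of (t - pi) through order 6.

-(t - pi)^5/120 + (t - pi)^3/6 - (t - pi)

Use the known series and substitute for the argument.
F(pi) = 0
F′(pi) = -1
F′′(pi) = 0
F′′′(pi) = 1
F^(4)(pi) = 0
F^(5)(pi) = -1
F^(6)(pi) = 0
The Taylor polynomial is Σ F^(k)(pi)/k! · (t - pi)^k.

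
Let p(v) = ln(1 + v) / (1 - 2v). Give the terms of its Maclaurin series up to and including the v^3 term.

Expand each factor separately, then convolve coefficients.
p(0) = 0
p′(0) = 1
p′′(0) = 3
p′′′(0) = 20
Then c_k = p^(k)(0)/k! gives each Taylor coefficient.

10*v^3/3 + 3*v^2/2 + v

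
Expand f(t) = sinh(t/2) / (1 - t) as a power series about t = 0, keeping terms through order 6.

667*t^6/1280 + 667*t^5/1280 + 25*t^4/48 + 25*t^3/48 + t^2/2 + t/2

Expand each factor separately, then convolve coefficients.
[t^0] = 0;  [t^1] = 1/2;  [t^2] = 1/2;  [t^3] = 25/48;  [t^4] = 25/48;  [t^5] = 667/1280;  [t^6] = 667/1280.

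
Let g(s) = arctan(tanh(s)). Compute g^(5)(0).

80

Compose series: expand the inner function first, then feed it into the outer expansion.
The coefficient of s^5 in the expansion is 2/3, so g^(5)(0) = 5! * (2/3) = 80.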